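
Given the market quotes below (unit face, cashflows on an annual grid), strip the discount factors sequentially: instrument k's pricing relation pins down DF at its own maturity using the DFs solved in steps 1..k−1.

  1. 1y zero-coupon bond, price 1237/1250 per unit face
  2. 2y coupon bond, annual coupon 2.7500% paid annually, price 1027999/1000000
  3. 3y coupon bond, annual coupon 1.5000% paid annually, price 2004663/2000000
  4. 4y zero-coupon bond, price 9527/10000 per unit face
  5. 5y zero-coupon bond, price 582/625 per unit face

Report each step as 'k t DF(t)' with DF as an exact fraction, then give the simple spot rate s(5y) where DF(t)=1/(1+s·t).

step 1 [1y] zero: DF = P = 1237/1250 ≈ 0.989600
step 2 [2y] bond c/1=11/400: DF=(1027999/1000000 − 11/400·(0.989600))/(1+11/400) = 487/500 ≈ 0.974000
step 3 [3y] bond c/1=3/200: DF=(2004663/2000000 − 3/200·(0.989600+0.974000))/(1+3/200) = 1917/2000 ≈ 0.958500
step 4 [4y] zero: DF = P = 9527/10000 ≈ 0.952700
step 5 [5y] zero: DF = P = 582/625 ≈ 0.931200

1 1 1237/1250
2 2 487/500
3 3 1917/2000
4 4 9527/10000
5 5 582/625
s(5y) = (1/(582/625) − 1)/(5) = 43/2910 ≈ 1.4777%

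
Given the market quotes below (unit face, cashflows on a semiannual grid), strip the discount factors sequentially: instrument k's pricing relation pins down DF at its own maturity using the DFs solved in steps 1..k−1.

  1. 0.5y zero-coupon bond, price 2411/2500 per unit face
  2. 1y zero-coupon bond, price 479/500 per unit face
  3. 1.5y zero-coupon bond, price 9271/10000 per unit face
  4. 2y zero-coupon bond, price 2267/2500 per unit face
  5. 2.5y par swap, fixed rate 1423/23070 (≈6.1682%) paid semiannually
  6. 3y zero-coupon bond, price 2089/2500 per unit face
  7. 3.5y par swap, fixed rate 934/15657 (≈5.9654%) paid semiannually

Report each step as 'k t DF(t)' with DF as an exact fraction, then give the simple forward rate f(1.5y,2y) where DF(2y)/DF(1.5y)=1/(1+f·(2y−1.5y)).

step 1 [0.5y] zero: DF = P = 2411/2500 ≈ 0.964400
step 2 [1y] zero: DF = P = 479/500 ≈ 0.958000
step 3 [1.5y] zero: DF = P = 9271/10000 ≈ 0.927100
step 4 [2y] zero: DF = P = 2267/2500 ≈ 0.906800
step 5 [2.5y] swap r/2=1423/46140: DF=(1 − 1423/46140·(0.964400+0.958000+0.927100+0.906800))/(1+1423/46140) = 8577/10000 ≈ 0.857700
step 6 [3y] zero: DF = P = 2089/2500 ≈ 0.835600
step 7 [3.5y] swap r/2=467/15657: DF=(1 − 467/15657·(0.964400+0.958000+0.927100+0.906800+0.857700+0.835600))/(1+467/15657) = 2033/2500 ≈ 0.813200

1 1/2 2411/2500
2 1 479/500
3 3/2 9271/10000
4 2 2267/2500
5 5/2 8577/10000
6 3 2089/2500
7 7/2 2033/2500
f(1.5y,2y) = ((9271/10000)/(2267/2500) − 1)/(1/2) = 203/4534 ≈ 4.4773%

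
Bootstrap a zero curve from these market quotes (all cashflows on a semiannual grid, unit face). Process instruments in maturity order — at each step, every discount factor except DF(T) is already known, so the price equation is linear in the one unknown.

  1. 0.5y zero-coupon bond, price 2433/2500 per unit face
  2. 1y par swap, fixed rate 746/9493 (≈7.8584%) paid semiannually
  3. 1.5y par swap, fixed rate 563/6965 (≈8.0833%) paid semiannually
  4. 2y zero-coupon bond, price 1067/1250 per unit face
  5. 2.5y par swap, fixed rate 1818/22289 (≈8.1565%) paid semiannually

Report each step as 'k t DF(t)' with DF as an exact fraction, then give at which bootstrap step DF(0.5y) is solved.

1 1/2 2433/2500
2 1 4627/5000
3 3/2 4437/5000
4 2 1067/1250
5 5/2 4091/5000
DF(0.5y) is solved at step 1

step 1 [0.5y] zero: DF = P = 2433/2500 ≈ 0.973200
step 2 [1y] swap r/2=373/9493: DF=(1 − 373/9493·(0.973200))/(1+373/9493) = 4627/5000 ≈ 0.925400
step 3 [1.5y] swap r/2=563/13930: DF=(1 − 563/13930·(0.973200+0.925400))/(1+563/13930) = 4437/5000 ≈ 0.887400
step 4 [2y] zero: DF = P = 1067/1250 ≈ 0.853600
step 5 [2.5y] swap r/2=909/22289: DF=(1 − 909/22289·(0.973200+0.925400+0.887400+0.853600))/(1+909/22289) = 4091/5000 ≈ 0.818200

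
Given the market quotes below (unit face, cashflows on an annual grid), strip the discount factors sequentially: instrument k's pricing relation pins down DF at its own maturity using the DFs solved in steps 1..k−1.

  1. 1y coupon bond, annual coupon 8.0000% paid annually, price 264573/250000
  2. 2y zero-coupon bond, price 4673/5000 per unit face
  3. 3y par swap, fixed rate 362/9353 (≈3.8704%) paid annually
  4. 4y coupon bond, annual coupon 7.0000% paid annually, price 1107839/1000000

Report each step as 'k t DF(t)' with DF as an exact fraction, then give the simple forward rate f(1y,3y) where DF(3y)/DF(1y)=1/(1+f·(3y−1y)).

step 1 [1y] bond c/1=2/25: DF=(264573/250000 − 2/25·(0))/(1+2/25) = 9799/10000 ≈ 0.979900
step 2 [2y] zero: DF = P = 4673/5000 ≈ 0.934600
step 3 [3y] swap r/1=362/9353: DF=(1 − 362/9353·(0.979900+0.934600))/(1+362/9353) = 4457/5000 ≈ 0.891400
step 4 [4y] bond c/1=7/100: DF=(1107839/1000000 − 7/100·(0.979900+0.934600+0.891400))/(1+7/100) = 4259/5000 ≈ 0.851800

1 1 9799/10000
2 2 4673/5000
3 3 4457/5000
4 4 4259/5000
f(1y,3y) = ((9799/10000)/(4457/5000) − 1)/(2) = 885/17828 ≈ 4.9641%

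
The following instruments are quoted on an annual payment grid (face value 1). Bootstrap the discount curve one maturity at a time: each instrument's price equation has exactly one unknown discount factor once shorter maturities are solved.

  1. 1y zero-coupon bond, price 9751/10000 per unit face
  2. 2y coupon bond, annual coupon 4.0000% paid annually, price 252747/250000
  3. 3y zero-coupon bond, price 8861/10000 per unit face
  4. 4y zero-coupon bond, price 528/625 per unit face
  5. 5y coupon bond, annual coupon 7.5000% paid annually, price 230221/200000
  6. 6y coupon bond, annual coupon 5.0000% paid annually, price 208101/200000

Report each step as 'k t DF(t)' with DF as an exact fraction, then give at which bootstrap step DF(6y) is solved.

1 1 9751/10000
2 2 4673/5000
3 3 8861/10000
4 4 528/625
5 5 1021/1250
6 6 7787/10000
DF(6y) is solved at step 6

step 1 [1y] zero: DF = P = 9751/10000 ≈ 0.975100
step 2 [2y] bond c/1=1/25: DF=(252747/250000 − 1/25·(0.975100))/(1+1/25) = 4673/5000 ≈ 0.934600
step 3 [3y] zero: DF = P = 8861/10000 ≈ 0.886100
step 4 [4y] zero: DF = P = 528/625 ≈ 0.844800
step 5 [5y] bond c/1=3/40: DF=(230221/200000 − 3/40·(0.975100+0.934600+0.886100+0.844800))/(1+3/40) = 1021/1250 ≈ 0.816800
step 6 [6y] bond c/1=1/20: DF=(208101/200000 − 1/20·(0.975100+0.934600+0.886100+0.844800+0.816800))/(1+1/20) = 7787/10000 ≈ 0.778700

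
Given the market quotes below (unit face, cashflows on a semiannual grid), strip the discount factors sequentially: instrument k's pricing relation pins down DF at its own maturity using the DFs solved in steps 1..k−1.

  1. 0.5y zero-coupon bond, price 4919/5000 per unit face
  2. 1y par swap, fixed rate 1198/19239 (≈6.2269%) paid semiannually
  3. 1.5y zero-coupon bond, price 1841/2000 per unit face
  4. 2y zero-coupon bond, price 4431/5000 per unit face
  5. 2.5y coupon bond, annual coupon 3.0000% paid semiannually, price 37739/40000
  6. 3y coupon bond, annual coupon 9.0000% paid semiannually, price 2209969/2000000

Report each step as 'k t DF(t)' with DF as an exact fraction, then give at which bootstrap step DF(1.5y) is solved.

step 1 [0.5y] zero: DF = P = 4919/5000 ≈ 0.983800
step 2 [1y] swap r/2=599/19239: DF=(1 − 599/19239·(0.983800))/(1+599/19239) = 9401/10000 ≈ 0.940100
step 3 [1.5y] zero: DF = P = 1841/2000 ≈ 0.920500
step 4 [2y] zero: DF = P = 4431/5000 ≈ 0.886200
step 5 [2.5y] bond c/2=3/200: DF=(37739/40000 − 3/200·(0.983800+0.940100+0.920500+0.886200))/(1+3/200) = 1093/1250 ≈ 0.874400
step 6 [3y] bond c/2=9/200: DF=(2209969/2000000 − 9/200·(0.983800+0.940100+0.920500+0.886200+0.874400))/(1+9/200) = 8591/10000 ≈ 0.859100

1 1/2 4919/5000
2 1 9401/10000
3 3/2 1841/2000
4 2 4431/5000
5 5/2 1093/1250
6 3 8591/10000
DF(1.5y) is solved at step 3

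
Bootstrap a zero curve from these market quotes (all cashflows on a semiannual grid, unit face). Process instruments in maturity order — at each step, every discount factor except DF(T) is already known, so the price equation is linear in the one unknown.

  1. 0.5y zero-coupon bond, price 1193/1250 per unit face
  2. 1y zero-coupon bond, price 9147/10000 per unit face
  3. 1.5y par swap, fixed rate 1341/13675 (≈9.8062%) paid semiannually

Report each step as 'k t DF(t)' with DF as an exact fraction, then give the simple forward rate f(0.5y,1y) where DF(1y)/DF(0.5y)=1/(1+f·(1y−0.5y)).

step 1 [0.5y] zero: DF = P = 1193/1250 ≈ 0.954400
step 2 [1y] zero: DF = P = 9147/10000 ≈ 0.914700
step 3 [1.5y] swap r/2=1341/27350: DF=(1 − 1341/27350·(0.954400+0.914700))/(1+1341/27350) = 8659/10000 ≈ 0.865900

1 1/2 1193/1250
2 1 9147/10000
3 3/2 8659/10000
f(0.5y,1y) = ((1193/1250)/(9147/10000) − 1)/(1/2) = 794/9147 ≈ 8.6804%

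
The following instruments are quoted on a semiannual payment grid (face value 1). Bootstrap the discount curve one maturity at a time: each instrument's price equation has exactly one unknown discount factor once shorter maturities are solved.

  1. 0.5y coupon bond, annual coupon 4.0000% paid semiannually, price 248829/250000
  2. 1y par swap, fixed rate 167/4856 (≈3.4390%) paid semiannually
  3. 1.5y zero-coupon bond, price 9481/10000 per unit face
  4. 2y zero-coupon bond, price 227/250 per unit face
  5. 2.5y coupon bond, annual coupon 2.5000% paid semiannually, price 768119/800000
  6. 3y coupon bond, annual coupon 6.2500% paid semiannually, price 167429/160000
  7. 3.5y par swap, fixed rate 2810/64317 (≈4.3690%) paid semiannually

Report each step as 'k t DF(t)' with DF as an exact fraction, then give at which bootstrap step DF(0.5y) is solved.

1 1/2 4879/5000
2 1 4833/5000
3 3/2 9481/10000
4 2 227/250
5 5/2 4507/5000
6 3 8723/10000
7 7/2 1719/2000
DF(0.5y) is solved at step 1

step 1 [0.5y] bond c/2=1/50: DF=(248829/250000 − 1/50·(0))/(1+1/50) = 4879/5000 ≈ 0.975800
step 2 [1y] swap r/2=167/9712: DF=(1 − 167/9712·(0.975800))/(1+167/9712) = 4833/5000 ≈ 0.966600
step 3 [1.5y] zero: DF = P = 9481/10000 ≈ 0.948100
step 4 [2y] zero: DF = P = 227/250 ≈ 0.908000
step 5 [2.5y] bond c/2=1/80: DF=(768119/800000 − 1/80·(0.975800+0.966600+0.948100+0.908000))/(1+1/80) = 4507/5000 ≈ 0.901400
step 6 [3y] bond c/2=1/32: DF=(167429/160000 − 1/32·(0.975800+0.966600+0.948100+0.908000+0.901400))/(1+1/32) = 8723/10000 ≈ 0.872300
step 7 [3.5y] swap r/2=1405/64317: DF=(1 − 1405/64317·(0.975800+0.966600+0.948100+0.908000+0.901400+0.872300))/(1+1405/64317) = 1719/2000 ≈ 0.859500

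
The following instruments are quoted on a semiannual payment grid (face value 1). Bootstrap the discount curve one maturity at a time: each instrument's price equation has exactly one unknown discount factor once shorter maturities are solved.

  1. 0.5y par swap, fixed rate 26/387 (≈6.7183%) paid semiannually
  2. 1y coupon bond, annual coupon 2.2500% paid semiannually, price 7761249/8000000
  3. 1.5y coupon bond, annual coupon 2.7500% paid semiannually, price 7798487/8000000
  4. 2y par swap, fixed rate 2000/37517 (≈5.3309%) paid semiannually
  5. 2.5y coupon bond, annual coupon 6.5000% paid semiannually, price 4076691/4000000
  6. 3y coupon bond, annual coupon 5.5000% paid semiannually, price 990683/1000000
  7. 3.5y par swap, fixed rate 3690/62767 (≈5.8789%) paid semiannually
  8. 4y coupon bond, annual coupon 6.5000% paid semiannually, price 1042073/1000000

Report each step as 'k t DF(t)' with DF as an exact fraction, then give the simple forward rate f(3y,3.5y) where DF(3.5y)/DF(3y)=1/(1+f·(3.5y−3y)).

step 1 [0.5y] swap r/2=13/387: DF=(1 − 13/387·(0))/(1+13/387) = 387/400 ≈ 0.967500
step 2 [1y] bond c/2=9/800: DF=(7761249/8000000 − 9/800·(0.967500))/(1+9/800) = 4743/5000 ≈ 0.948600
step 3 [1.5y] bond c/2=11/800: DF=(7798487/8000000 − 11/800·(0.967500+0.948600))/(1+11/800) = 2339/2500 ≈ 0.935600
step 4 [2y] swap r/2=1000/37517: DF=(1 − 1000/37517·(0.967500+0.948600+0.935600))/(1+1000/37517) = 9/10 ≈ 0.900000
step 5 [2.5y] bond c/2=13/400: DF=(4076691/4000000 − 13/400·(0.967500+0.948600+0.935600+0.900000))/(1+13/400) = 869/1000 ≈ 0.869000
step 6 [3y] bond c/2=11/400: DF=(990683/1000000 − 11/400·(0.967500+0.948600+0.935600+0.900000+0.869000))/(1+11/400) = 1681/2000 ≈ 0.840500
step 7 [3.5y] swap r/2=1845/62767: DF=(1 − 1845/62767·(0.967500+0.948600+0.935600+0.900000+0.869000+0.840500))/(1+1845/62767) = 1631/2000 ≈ 0.815500
step 8 [4y] bond c/2=13/400: DF=(1042073/1000000 − 13/400·(0.967500+0.948600+0.935600+0.900000+0.869000+0.840500+0.815500))/(1+13/400) = 8117/10000 ≈ 0.811700

1 1/2 387/400
2 1 4743/5000
3 3/2 2339/2500
4 2 9/10
5 5/2 869/1000
6 3 1681/2000
7 7/2 1631/2000
8 4 8117/10000
f(3y,3.5y) = ((1681/2000)/(1631/2000) − 1)/(1/2) = 100/1631 ≈ 6.1312%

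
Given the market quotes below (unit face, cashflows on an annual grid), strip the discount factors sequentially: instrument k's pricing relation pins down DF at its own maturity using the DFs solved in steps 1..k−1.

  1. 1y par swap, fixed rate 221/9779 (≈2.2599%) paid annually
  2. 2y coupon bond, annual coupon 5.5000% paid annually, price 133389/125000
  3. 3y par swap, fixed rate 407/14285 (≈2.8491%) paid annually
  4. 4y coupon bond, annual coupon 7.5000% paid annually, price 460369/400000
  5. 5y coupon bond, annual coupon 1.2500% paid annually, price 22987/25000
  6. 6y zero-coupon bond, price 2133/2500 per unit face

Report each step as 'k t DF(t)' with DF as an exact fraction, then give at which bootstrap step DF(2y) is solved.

step 1 [1y] swap r/1=221/9779: DF=(1 − 221/9779·(0))/(1+221/9779) = 9779/10000 ≈ 0.977900
step 2 [2y] bond c/1=11/200: DF=(133389/125000 − 11/200·(0.977900))/(1+11/200) = 1921/2000 ≈ 0.960500
step 3 [3y] swap r/1=407/14285: DF=(1 − 407/14285·(0.977900+0.960500))/(1+407/14285) = 4593/5000 ≈ 0.918600
step 4 [4y] bond c/1=3/40: DF=(460369/400000 − 3/40·(0.977900+0.960500+0.918600))/(1+3/40) = 8713/10000 ≈ 0.871300
step 5 [5y] bond c/1=1/80: DF=(22987/25000 − 1/80·(0.977900+0.960500+0.918600+0.871300))/(1+1/80) = 8621/10000 ≈ 0.862100
step 6 [6y] zero: DF = P = 2133/2500 ≈ 0.853200

1 1 9779/10000
2 2 1921/2000
3 3 4593/5000
4 4 8713/10000
5 5 8621/10000
6 6 2133/2500
DF(2y) is solved at step 2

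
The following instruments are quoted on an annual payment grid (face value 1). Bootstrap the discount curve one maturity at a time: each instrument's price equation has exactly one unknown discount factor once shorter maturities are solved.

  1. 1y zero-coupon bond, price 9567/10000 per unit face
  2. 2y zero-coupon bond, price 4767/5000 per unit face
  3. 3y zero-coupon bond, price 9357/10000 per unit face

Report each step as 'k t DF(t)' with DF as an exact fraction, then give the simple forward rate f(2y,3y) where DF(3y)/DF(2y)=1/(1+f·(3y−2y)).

1 1 9567/10000
2 2 4767/5000
3 3 9357/10000
f(2y,3y) = ((4767/5000)/(9357/10000) − 1)/(1) = 59/3119 ≈ 1.8916%

step 1 [1y] zero: DF = P = 9567/10000 ≈ 0.956700
step 2 [2y] zero: DF = P = 4767/5000 ≈ 0.953400
step 3 [3y] zero: DF = P = 9357/10000 ≈ 0.935700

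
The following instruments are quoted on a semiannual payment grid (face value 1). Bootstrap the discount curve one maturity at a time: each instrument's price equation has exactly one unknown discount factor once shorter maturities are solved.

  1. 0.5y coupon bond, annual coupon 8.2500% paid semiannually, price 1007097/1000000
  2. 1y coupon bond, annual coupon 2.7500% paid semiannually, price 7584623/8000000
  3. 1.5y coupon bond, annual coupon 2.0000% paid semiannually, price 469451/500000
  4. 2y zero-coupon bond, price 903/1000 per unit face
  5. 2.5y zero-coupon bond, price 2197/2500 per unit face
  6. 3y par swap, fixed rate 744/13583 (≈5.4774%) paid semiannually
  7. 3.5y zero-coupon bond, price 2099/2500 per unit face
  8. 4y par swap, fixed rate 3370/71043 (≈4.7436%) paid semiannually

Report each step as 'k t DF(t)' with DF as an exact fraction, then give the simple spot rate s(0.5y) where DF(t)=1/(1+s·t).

1 1/2 1209/1250
2 1 9221/10000
3 3/2 9109/10000
4 2 903/1000
5 5/2 2197/2500
6 3 532/625
7 7/2 2099/2500
8 4 1663/2000
s(0.5y) = (1/(1209/1250) − 1)/(1/2) = 82/1209 ≈ 6.7825%

step 1 [0.5y] bond c/2=33/800: DF=(1007097/1000000 − 33/800·(0))/(1+33/800) = 1209/1250 ≈ 0.967200
step 2 [1y] bond c/2=11/800: DF=(7584623/8000000 − 11/800·(0.967200))/(1+11/800) = 9221/10000 ≈ 0.922100
step 3 [1.5y] bond c/2=1/100: DF=(469451/500000 − 1/100·(0.967200+0.922100))/(1+1/100) = 9109/10000 ≈ 0.910900
step 4 [2y] zero: DF = P = 903/1000 ≈ 0.903000
step 5 [2.5y] zero: DF = P = 2197/2500 ≈ 0.878800
step 6 [3y] swap r/2=372/13583: DF=(1 − 372/13583·(0.967200+0.922100+0.910900+0.903000+0.878800))/(1+372/13583) = 532/625 ≈ 0.851200
step 7 [3.5y] zero: DF = P = 2099/2500 ≈ 0.839600
step 8 [4y] swap r/2=1685/71043: DF=(1 − 1685/71043·(0.967200+0.922100+0.910900+0.903000+0.878800+0.851200+0.839600))/(1+1685/71043) = 1663/2000 ≈ 0.831500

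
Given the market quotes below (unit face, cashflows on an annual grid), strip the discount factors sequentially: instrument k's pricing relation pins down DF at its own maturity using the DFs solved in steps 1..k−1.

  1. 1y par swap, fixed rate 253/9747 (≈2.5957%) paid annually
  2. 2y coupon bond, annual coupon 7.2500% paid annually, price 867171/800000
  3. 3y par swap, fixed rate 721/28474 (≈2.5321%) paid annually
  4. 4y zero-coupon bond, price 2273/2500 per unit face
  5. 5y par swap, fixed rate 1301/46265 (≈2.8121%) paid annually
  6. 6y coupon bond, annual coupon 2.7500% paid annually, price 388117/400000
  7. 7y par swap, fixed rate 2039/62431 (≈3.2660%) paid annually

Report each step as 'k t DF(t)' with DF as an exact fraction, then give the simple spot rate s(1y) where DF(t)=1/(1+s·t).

1 1 9747/10000
2 2 1181/1250
3 3 9279/10000
4 4 2273/2500
5 5 8699/10000
6 6 1641/2000
7 7 7961/10000
s(1y) = (1/(9747/10000) − 1)/(1) = 253/9747 ≈ 2.5957%

step 1 [1y] swap r/1=253/9747: DF=(1 − 253/9747·(0))/(1+253/9747) = 9747/10000 ≈ 0.974700
step 2 [2y] bond c/1=29/400: DF=(867171/800000 − 29/400·(0.974700))/(1+29/400) = 1181/1250 ≈ 0.944800
step 3 [3y] swap r/1=721/28474: DF=(1 − 721/28474·(0.974700+0.944800))/(1+721/28474) = 9279/10000 ≈ 0.927900
step 4 [4y] zero: DF = P = 2273/2500 ≈ 0.909200
step 5 [5y] swap r/1=1301/46265: DF=(1 − 1301/46265·(0.974700+0.944800+0.927900+0.909200))/(1+1301/46265) = 8699/10000 ≈ 0.869900
step 6 [6y] bond c/1=11/400: DF=(388117/400000 − 11/400·(0.974700+0.944800+0.927900+0.909200+0.869900))/(1+11/400) = 1641/2000 ≈ 0.820500
step 7 [7y] swap r/1=2039/62431: DF=(1 − 2039/62431·(0.974700+0.944800+0.927900+0.909200+0.869900+0.820500))/(1+2039/62431) = 7961/10000 ≈ 0.796100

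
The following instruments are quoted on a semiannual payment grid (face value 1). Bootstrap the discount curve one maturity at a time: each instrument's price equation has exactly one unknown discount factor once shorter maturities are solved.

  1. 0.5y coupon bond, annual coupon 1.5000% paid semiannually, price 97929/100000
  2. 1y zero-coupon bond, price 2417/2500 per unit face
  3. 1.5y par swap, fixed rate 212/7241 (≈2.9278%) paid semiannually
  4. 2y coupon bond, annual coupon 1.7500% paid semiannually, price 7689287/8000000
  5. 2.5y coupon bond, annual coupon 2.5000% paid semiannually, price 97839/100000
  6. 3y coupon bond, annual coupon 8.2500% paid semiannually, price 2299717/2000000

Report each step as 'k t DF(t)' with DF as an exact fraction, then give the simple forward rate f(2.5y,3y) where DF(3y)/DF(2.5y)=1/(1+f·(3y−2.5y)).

step 1 [0.5y] bond c/2=3/400: DF=(97929/100000 − 3/400·(0))/(1+3/400) = 243/250 ≈ 0.972000
step 2 [1y] zero: DF = P = 2417/2500 ≈ 0.966800
step 3 [1.5y] swap r/2=106/7241: DF=(1 − 106/7241·(0.972000+0.966800))/(1+106/7241) = 1197/1250 ≈ 0.957600
step 4 [2y] bond c/2=7/800: DF=(7689287/8000000 − 7/800·(0.972000+0.966800+0.957600))/(1+7/800) = 9277/10000 ≈ 0.927700
step 5 [2.5y] bond c/2=1/80: DF=(97839/100000 − 1/80·(0.972000+0.966800+0.957600+0.927700))/(1+1/80) = 9191/10000 ≈ 0.919100
step 6 [3y] bond c/2=33/800: DF=(2299717/2000000 − 33/800·(0.972000+0.966800+0.957600+0.927700+0.919100))/(1+33/800) = 2291/2500 ≈ 0.916400

1 1/2 243/250
2 1 2417/2500
3 3/2 1197/1250
4 2 9277/10000
5 5/2 9191/10000
6 3 2291/2500
f(2.5y,3y) = ((9191/10000)/(2291/2500) − 1)/(1/2) = 27/4582 ≈ 0.5893%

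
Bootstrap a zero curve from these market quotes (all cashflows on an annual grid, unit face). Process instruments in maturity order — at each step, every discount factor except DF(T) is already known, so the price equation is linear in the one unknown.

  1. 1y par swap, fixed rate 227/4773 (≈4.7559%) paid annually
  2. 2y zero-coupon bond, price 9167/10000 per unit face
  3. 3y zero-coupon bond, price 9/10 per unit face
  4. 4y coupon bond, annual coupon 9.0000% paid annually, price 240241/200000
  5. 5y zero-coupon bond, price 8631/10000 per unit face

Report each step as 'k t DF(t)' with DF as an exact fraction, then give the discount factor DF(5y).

1 1 4773/5000
2 2 9167/10000
3 3 9/10
4 4 2183/2500
5 5 8631/10000
DF(5y) = 8631/10000 ≈ 0.863100

step 1 [1y] swap r/1=227/4773: DF=(1 − 227/4773·(0))/(1+227/4773) = 4773/5000 ≈ 0.954600
step 2 [2y] zero: DF = P = 9167/10000 ≈ 0.916700
step 3 [3y] zero: DF = P = 9/10 ≈ 0.900000
step 4 [4y] bond c/1=9/100: DF=(240241/200000 − 9/100·(0.954600+0.916700+0.900000))/(1+9/100) = 2183/2500 ≈ 0.873200
step 5 [5y] zero: DF = P = 8631/10000 ≈ 0.863100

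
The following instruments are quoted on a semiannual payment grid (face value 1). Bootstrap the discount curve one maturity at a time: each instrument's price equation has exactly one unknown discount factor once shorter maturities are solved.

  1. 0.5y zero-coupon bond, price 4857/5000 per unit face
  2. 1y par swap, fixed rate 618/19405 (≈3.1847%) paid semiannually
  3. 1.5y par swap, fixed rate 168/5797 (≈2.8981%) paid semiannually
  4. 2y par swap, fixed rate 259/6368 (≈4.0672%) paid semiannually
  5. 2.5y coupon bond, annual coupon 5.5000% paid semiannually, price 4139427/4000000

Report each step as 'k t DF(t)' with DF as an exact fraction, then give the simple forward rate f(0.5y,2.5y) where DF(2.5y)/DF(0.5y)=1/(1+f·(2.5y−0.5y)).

1 1/2 4857/5000
2 1 9691/10000
3 3/2 479/500
4 2 9223/10000
5 5/2 9049/10000
f(0.5y,2.5y) = ((4857/5000)/(9049/10000) − 1)/(2) = 665/18098 ≈ 3.6744%

step 1 [0.5y] zero: DF = P = 4857/5000 ≈ 0.971400
step 2 [1y] swap r/2=309/19405: DF=(1 − 309/19405·(0.971400))/(1+309/19405) = 9691/10000 ≈ 0.969100
step 3 [1.5y] swap r/2=84/5797: DF=(1 − 84/5797·(0.971400+0.969100))/(1+84/5797) = 479/500 ≈ 0.958000
step 4 [2y] swap r/2=259/12736: DF=(1 − 259/12736·(0.971400+0.969100+0.958000))/(1+259/12736) = 9223/10000 ≈ 0.922300
step 5 [2.5y] bond c/2=11/400: DF=(4139427/4000000 − 11/400·(0.971400+0.969100+0.958000+0.922300))/(1+11/400) = 9049/10000 ≈ 0.904900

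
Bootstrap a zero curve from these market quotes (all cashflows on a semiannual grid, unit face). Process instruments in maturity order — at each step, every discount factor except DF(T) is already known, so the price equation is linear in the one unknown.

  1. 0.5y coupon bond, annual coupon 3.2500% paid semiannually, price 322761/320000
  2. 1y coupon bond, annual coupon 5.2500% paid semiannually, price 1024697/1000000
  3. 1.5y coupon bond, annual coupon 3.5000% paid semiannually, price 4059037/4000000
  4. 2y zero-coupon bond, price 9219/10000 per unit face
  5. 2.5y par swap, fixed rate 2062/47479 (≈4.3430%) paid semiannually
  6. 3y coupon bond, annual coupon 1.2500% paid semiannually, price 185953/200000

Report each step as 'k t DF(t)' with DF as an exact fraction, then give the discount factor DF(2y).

1 1/2 397/400
2 1 9731/10000
3 3/2 1927/2000
4 2 9219/10000
5 5/2 8969/10000
6 3 1789/2000
DF(2y) = 9219/10000 ≈ 0.921900

step 1 [0.5y] bond c/2=13/800: DF=(322761/320000 − 13/800·(0))/(1+13/800) = 397/400 ≈ 0.992500
step 2 [1y] bond c/2=21/800: DF=(1024697/1000000 − 21/800·(0.992500))/(1+21/800) = 9731/10000 ≈ 0.973100
step 3 [1.5y] bond c/2=7/400: DF=(4059037/4000000 − 7/400·(0.992500+0.973100))/(1+7/400) = 1927/2000 ≈ 0.963500
step 4 [2y] zero: DF = P = 9219/10000 ≈ 0.921900
step 5 [2.5y] swap r/2=1031/47479: DF=(1 − 1031/47479·(0.992500+0.973100+0.963500+0.921900))/(1+1031/47479) = 8969/10000 ≈ 0.896900
step 6 [3y] bond c/2=1/160: DF=(185953/200000 − 1/160·(0.992500+0.973100+0.963500+0.921900+0.896900))/(1+1/160) = 1789/2000 ≈ 0.894500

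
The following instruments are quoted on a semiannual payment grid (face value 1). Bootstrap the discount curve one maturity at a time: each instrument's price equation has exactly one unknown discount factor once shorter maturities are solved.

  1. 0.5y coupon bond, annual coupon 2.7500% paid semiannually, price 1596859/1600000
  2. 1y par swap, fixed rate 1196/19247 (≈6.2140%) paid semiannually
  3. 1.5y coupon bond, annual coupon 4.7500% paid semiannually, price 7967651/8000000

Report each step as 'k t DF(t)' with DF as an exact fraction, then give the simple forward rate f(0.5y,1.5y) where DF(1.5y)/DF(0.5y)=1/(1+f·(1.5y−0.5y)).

step 1 [0.5y] bond c/2=11/800: DF=(1596859/1600000 − 11/800·(0))/(1+11/800) = 1969/2000 ≈ 0.984500
step 2 [1y] swap r/2=598/19247: DF=(1 − 598/19247·(0.984500))/(1+598/19247) = 4701/5000 ≈ 0.940200
step 3 [1.5y] bond c/2=19/800: DF=(7967651/8000000 − 19/800·(0.984500+0.940200))/(1+19/800) = 4641/5000 ≈ 0.928200

1 1/2 1969/2000
2 1 4701/5000
3 3/2 4641/5000
f(0.5y,1.5y) = ((1969/2000)/(4641/5000) − 1)/(1) = 563/9282 ≈ 6.0655%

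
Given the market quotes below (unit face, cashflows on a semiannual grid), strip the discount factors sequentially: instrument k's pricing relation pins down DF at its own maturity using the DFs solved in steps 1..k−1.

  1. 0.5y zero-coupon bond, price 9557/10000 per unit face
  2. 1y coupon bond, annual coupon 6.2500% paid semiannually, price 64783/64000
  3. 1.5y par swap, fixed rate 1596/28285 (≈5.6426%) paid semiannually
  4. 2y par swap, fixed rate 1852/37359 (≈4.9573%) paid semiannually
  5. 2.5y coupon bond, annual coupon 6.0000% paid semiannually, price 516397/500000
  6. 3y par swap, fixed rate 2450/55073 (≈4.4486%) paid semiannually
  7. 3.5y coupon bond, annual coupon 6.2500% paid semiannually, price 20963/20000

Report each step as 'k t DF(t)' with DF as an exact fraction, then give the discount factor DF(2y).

step 1 [0.5y] zero: DF = P = 9557/10000 ≈ 0.955700
step 2 [1y] bond c/2=1/32: DF=(64783/64000 − 1/32·(0.955700))/(1+1/32) = 4763/5000 ≈ 0.952600
step 3 [1.5y] swap r/2=798/28285: DF=(1 − 798/28285·(0.955700+0.952600))/(1+798/28285) = 4601/5000 ≈ 0.920200
step 4 [2y] swap r/2=926/37359: DF=(1 − 926/37359·(0.955700+0.952600+0.920200))/(1+926/37359) = 4537/5000 ≈ 0.907400
step 5 [2.5y] bond c/2=3/100: DF=(516397/500000 − 3/100·(0.955700+0.952600+0.920200+0.907400))/(1+3/100) = 8939/10000 ≈ 0.893900
step 6 [3y] swap r/2=1225/55073: DF=(1 − 1225/55073·(0.955700+0.952600+0.920200+0.907400+0.893900))/(1+1225/55073) = 351/400 ≈ 0.877500
step 7 [3.5y] bond c/2=1/32: DF=(20963/20000 − 1/32·(0.955700+0.952600+0.920200+0.907400+0.893900+0.877500))/(1+1/32) = 1699/2000 ≈ 0.849500

1 1/2 9557/10000
2 1 4763/5000
3 3/2 4601/5000
4 2 4537/5000
5 5/2 8939/10000
6 3 351/400
7 7/2 1699/2000
DF(2y) = 4537/5000 ≈ 0.907400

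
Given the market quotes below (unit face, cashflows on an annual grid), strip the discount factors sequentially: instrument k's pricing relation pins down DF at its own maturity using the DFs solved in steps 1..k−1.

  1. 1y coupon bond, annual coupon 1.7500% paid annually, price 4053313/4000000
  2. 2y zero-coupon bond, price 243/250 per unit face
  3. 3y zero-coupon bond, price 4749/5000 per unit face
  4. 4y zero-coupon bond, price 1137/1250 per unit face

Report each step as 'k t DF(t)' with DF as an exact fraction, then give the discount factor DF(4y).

1 1 9959/10000
2 2 243/250
3 3 4749/5000
4 4 1137/1250
DF(4y) = 1137/1250 ≈ 0.909600

step 1 [1y] bond c/1=7/400: DF=(4053313/4000000 − 7/400·(0))/(1+7/400) = 9959/10000 ≈ 0.995900
step 2 [2y] zero: DF = P = 243/250 ≈ 0.972000
step 3 [3y] zero: DF = P = 4749/5000 ≈ 0.949800
step 4 [4y] zero: DF = P = 1137/1250 ≈ 0.909600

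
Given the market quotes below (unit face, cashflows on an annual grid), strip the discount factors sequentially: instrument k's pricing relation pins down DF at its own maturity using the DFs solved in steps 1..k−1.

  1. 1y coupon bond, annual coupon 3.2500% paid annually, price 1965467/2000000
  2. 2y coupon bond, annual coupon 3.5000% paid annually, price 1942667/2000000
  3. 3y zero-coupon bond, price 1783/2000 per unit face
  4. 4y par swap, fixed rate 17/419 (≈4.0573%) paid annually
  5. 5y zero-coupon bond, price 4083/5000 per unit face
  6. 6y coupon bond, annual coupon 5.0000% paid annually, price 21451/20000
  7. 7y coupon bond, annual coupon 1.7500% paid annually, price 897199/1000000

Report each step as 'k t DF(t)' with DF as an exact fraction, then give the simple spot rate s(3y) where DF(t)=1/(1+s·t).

1 1 4759/5000
2 2 9063/10000
3 3 1783/2000
4 4 4269/5000
5 5 4083/5000
6 6 811/1000
7 7 3959/5000
s(3y) = (1/(1783/2000) − 1)/(3) = 217/5349 ≈ 4.0568%

step 1 [1y] bond c/1=13/400: DF=(1965467/2000000 − 13/400·(0))/(1+13/400) = 4759/5000 ≈ 0.951800
step 2 [2y] bond c/1=7/200: DF=(1942667/2000000 − 7/200·(0.951800))/(1+7/200) = 9063/10000 ≈ 0.906300
step 3 [3y] zero: DF = P = 1783/2000 ≈ 0.891500
step 4 [4y] swap r/1=17/419: DF=(1 − 17/419·(0.951800+0.906300+0.891500))/(1+17/419) = 4269/5000 ≈ 0.853800
step 5 [5y] zero: DF = P = 4083/5000 ≈ 0.816600
step 6 [6y] bond c/1=1/20: DF=(21451/20000 − 1/20·(0.951800+0.906300+0.891500+0.853800+0.816600))/(1+1/20) = 811/1000 ≈ 0.811000
step 7 [7y] bond c/1=7/400: DF=(897199/1000000 − 7/400·(0.951800+0.906300+0.891500+0.853800+0.816600+0.811000))/(1+7/400) = 3959/5000 ≈ 0.791800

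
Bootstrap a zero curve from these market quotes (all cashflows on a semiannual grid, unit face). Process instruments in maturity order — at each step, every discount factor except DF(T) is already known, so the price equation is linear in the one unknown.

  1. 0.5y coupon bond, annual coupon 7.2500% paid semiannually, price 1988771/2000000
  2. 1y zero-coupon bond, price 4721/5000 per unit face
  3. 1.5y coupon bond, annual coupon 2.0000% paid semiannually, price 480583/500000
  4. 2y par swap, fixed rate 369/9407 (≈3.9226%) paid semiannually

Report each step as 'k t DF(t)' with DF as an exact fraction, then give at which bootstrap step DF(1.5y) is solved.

step 1 [0.5y] bond c/2=29/800: DF=(1988771/2000000 − 29/800·(0))/(1+29/800) = 2399/2500 ≈ 0.959600
step 2 [1y] zero: DF = P = 4721/5000 ≈ 0.944200
step 3 [1.5y] bond c/2=1/100: DF=(480583/500000 − 1/100·(0.959600+0.944200))/(1+1/100) = 583/625 ≈ 0.932800
step 4 [2y] swap r/2=369/18814: DF=(1 − 369/18814·(0.959600+0.944200+0.932800))/(1+369/18814) = 4631/5000 ≈ 0.926200

1 1/2 2399/2500
2 1 4721/5000
3 3/2 583/625
4 2 4631/5000
DF(1.5y) is solved at step 3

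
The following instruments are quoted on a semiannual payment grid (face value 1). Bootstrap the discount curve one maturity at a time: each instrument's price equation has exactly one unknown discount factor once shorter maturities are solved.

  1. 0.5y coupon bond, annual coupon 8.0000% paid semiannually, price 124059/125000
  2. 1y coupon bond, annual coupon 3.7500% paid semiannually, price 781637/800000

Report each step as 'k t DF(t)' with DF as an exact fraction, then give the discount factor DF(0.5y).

step 1 [0.5y] bond c/2=1/25: DF=(124059/125000 − 1/25·(0))/(1+1/25) = 9543/10000 ≈ 0.954300
step 2 [1y] bond c/2=3/160: DF=(781637/800000 − 3/160·(0.954300))/(1+3/160) = 1883/2000 ≈ 0.941500

1 1/2 9543/10000
2 1 1883/2000
DF(0.5y) = 9543/10000 ≈ 0.954300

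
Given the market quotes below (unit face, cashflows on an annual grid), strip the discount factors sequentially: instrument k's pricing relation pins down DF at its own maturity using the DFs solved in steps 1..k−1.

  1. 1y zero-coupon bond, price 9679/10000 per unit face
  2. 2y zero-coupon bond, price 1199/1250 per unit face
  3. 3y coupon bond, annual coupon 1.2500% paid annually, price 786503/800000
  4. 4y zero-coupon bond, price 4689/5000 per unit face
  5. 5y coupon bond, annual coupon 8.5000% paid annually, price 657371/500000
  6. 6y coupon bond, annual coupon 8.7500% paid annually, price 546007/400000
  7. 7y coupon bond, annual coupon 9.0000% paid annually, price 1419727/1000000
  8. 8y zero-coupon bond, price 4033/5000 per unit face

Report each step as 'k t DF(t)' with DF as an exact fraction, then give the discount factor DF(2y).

step 1 [1y] zero: DF = P = 9679/10000 ≈ 0.967900
step 2 [2y] zero: DF = P = 1199/1250 ≈ 0.959200
step 3 [3y] bond c/1=1/80: DF=(786503/800000 − 1/80·(0.967900+0.959200))/(1+1/80) = 592/625 ≈ 0.947200
step 4 [4y] zero: DF = P = 4689/5000 ≈ 0.937800
step 5 [5y] bond c/1=17/200: DF=(657371/500000 − 17/200·(0.967900+0.959200+0.947200+0.937800))/(1+17/200) = 9131/10000 ≈ 0.913100
step 6 [6y] bond c/1=7/80: DF=(546007/400000 − 7/80·(0.967900+0.959200+0.947200+0.937800+0.913100))/(1+7/80) = 7/8 ≈ 0.875000
step 7 [7y] bond c/1=9/100: DF=(1419727/1000000 − 9/100·(0.967900+0.959200+0.947200+0.937800+0.913100+0.875000))/(1+9/100) = 8401/10000 ≈ 0.840100
step 8 [8y] zero: DF = P = 4033/5000 ≈ 0.806600

1 1 9679/10000
2 2 1199/1250
3 3 592/625
4 4 4689/5000
5 5 9131/10000
6 6 7/8
7 7 8401/10000
8 8 4033/5000
DF(2y) = 1199/1250 ≈ 0.959200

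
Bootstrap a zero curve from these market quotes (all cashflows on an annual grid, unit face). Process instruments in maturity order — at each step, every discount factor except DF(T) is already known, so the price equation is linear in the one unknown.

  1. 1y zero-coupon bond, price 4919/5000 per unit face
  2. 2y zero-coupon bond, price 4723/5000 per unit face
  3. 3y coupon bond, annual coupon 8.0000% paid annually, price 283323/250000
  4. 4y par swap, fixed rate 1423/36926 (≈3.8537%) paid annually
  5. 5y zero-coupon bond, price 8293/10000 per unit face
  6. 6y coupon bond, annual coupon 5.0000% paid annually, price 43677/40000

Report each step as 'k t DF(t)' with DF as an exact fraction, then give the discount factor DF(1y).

1 1 4919/5000
2 2 4723/5000
3 3 1813/2000
4 4 8577/10000
5 5 8293/10000
6 6 4123/5000
DF(1y) = 4919/5000 ≈ 0.983800

step 1 [1y] zero: DF = P = 4919/5000 ≈ 0.983800
step 2 [2y] zero: DF = P = 4723/5000 ≈ 0.944600
step 3 [3y] bond c/1=2/25: DF=(283323/250000 − 2/25·(0.983800+0.944600))/(1+2/25) = 1813/2000 ≈ 0.906500
step 4 [4y] swap r/1=1423/36926: DF=(1 − 1423/36926·(0.983800+0.944600+0.906500))/(1+1423/36926) = 8577/10000 ≈ 0.857700
step 5 [5y] zero: DF = P = 8293/10000 ≈ 0.829300
step 6 [6y] bond c/1=1/20: DF=(43677/40000 − 1/20·(0.983800+0.944600+0.906500+0.857700+0.829300))/(1+1/20) = 4123/5000 ≈ 0.824600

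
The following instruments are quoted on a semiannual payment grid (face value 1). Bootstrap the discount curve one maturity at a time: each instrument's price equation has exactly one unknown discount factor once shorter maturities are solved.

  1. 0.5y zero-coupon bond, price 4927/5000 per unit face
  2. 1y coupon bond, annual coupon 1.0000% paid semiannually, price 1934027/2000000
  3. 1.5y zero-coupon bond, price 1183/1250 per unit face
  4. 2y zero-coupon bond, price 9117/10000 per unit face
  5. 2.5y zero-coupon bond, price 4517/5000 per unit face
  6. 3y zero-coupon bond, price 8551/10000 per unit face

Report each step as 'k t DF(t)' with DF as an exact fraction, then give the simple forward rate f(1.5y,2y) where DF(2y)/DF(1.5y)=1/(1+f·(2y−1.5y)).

step 1 [0.5y] zero: DF = P = 4927/5000 ≈ 0.985400
step 2 [1y] bond c/2=1/200: DF=(1934027/2000000 − 1/200·(0.985400))/(1+1/200) = 9573/10000 ≈ 0.957300
step 3 [1.5y] zero: DF = P = 1183/1250 ≈ 0.946400
step 4 [2y] zero: DF = P = 9117/10000 ≈ 0.911700
step 5 [2.5y] zero: DF = P = 4517/5000 ≈ 0.903400
step 6 [3y] zero: DF = P = 8551/10000 ≈ 0.855100

1 1/2 4927/5000
2 1 9573/10000
3 3/2 1183/1250
4 2 9117/10000
5 5/2 4517/5000
6 3 8551/10000
f(1.5y,2y) = ((1183/1250)/(9117/10000) − 1)/(1/2) = 694/9117 ≈ 7.6122%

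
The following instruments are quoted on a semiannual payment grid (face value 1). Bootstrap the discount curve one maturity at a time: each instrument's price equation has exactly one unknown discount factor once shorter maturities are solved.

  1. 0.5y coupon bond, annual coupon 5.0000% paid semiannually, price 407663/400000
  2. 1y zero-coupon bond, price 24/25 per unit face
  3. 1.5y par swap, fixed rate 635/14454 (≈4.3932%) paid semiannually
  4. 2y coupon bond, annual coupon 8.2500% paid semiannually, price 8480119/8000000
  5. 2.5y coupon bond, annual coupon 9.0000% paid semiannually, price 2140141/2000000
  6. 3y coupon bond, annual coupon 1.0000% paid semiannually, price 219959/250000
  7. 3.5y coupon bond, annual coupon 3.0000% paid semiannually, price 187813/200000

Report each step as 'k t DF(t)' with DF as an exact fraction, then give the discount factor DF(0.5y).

1 1/2 9943/10000
2 1 24/25
3 3/2 1873/2000
4 2 1807/2000
5 5/2 4303/5000
6 3 8523/10000
7 7/2 4219/5000
DF(0.5y) = 9943/10000 ≈ 0.994300

step 1 [0.5y] bond c/2=1/40: DF=(407663/400000 − 1/40·(0))/(1+1/40) = 9943/10000 ≈ 0.994300
step 2 [1y] zero: DF = P = 24/25 ≈ 0.960000
step 3 [1.5y] swap r/2=635/28908: DF=(1 − 635/28908·(0.994300+0.960000))/(1+635/28908) = 1873/2000 ≈ 0.936500
step 4 [2y] bond c/2=33/800: DF=(8480119/8000000 − 33/800·(0.994300+0.960000+0.936500))/(1+33/800) = 1807/2000 ≈ 0.903500
step 5 [2.5y] bond c/2=9/200: DF=(2140141/2000000 − 9/200·(0.994300+0.960000+0.936500+0.903500))/(1+9/200) = 4303/5000 ≈ 0.860600
step 6 [3y] bond c/2=1/200: DF=(219959/250000 − 1/200·(0.994300+0.960000+0.936500+0.903500+0.860600))/(1+1/200) = 8523/10000 ≈ 0.852300
step 7 [3.5y] bond c/2=3/200: DF=(187813/200000 − 3/200·(0.994300+0.960000+0.936500+0.903500+0.860600+0.852300))/(1+3/200) = 4219/5000 ≈ 0.843800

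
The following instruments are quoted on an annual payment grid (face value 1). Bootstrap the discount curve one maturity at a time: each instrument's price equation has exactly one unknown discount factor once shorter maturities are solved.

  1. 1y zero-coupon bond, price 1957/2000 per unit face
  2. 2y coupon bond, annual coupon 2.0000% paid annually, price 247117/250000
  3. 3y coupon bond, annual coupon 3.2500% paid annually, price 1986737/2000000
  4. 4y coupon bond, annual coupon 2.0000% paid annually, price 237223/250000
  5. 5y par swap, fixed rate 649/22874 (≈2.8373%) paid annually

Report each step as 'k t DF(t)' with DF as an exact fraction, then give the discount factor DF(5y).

1 1 1957/2000
2 2 9499/10000
3 3 4507/5000
4 4 2187/2500
5 5 4351/5000
DF(5y) = 4351/5000 ≈ 0.870200

step 1 [1y] zero: DF = P = 1957/2000 ≈ 0.978500
step 2 [2y] bond c/1=1/50: DF=(247117/250000 − 1/50·(0.978500))/(1+1/50) = 9499/10000 ≈ 0.949900
step 3 [3y] bond c/1=13/400: DF=(1986737/2000000 − 13/400·(0.978500+0.949900))/(1+13/400) = 4507/5000 ≈ 0.901400
step 4 [4y] bond c/1=1/50: DF=(237223/250000 − 1/50·(0.978500+0.949900+0.901400))/(1+1/50) = 2187/2500 ≈ 0.874800
step 5 [5y] swap r/1=649/22874: DF=(1 − 649/22874·(0.978500+0.949900+0.901400+0.874800))/(1+649/22874) = 4351/5000 ≈ 0.870200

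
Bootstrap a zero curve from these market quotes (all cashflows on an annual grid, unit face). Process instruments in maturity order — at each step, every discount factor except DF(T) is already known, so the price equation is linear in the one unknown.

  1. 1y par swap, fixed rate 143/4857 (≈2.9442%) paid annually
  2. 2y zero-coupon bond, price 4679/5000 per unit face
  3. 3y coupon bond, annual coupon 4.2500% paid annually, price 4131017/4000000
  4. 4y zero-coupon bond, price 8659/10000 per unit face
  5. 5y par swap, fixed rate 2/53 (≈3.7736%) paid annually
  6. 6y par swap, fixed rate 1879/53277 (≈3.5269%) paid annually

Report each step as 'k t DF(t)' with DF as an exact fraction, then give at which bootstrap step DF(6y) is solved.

1 1 4857/5000
2 2 4679/5000
3 3 9129/10000
4 4 8659/10000
5 5 1037/1250
6 6 8121/10000
DF(6y) is solved at step 6

step 1 [1y] swap r/1=143/4857: DF=(1 − 143/4857·(0))/(1+143/4857) = 4857/5000 ≈ 0.971400
step 2 [2y] zero: DF = P = 4679/5000 ≈ 0.935800
step 3 [3y] bond c/1=17/400: DF=(4131017/4000000 − 17/400·(0.971400+0.935800))/(1+17/400) = 9129/10000 ≈ 0.912900
step 4 [4y] zero: DF = P = 8659/10000 ≈ 0.865900
step 5 [5y] swap r/1=2/53: DF=(1 − 2/53·(0.971400+0.935800+0.912900+0.865900))/(1+2/53) = 1037/1250 ≈ 0.829600
step 6 [6y] swap r/1=1879/53277: DF=(1 − 1879/53277·(0.971400+0.935800+0.912900+0.865900+0.829600))/(1+1879/53277) = 8121/10000 ≈ 0.812100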